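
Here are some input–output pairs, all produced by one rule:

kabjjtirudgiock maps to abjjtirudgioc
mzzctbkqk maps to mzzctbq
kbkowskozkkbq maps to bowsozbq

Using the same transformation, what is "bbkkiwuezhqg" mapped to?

What's happening: remove every "k".
For "bbkkiwuezhqg" the result is "bbiwuezhqg".

bbiwuezhqg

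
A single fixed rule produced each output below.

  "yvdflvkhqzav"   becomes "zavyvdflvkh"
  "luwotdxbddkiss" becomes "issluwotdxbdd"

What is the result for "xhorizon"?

zonxhor

The pattern: move the last 3 characters to the front (rotate right by 3), then delete the last character.
So "xhorizon" becomes "zonxhor".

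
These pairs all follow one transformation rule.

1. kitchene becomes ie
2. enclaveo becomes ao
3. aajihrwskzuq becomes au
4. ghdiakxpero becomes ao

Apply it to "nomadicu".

ou

The transformation: keep one character in every 3, starting at position 2 (positions 2nd, 5th, 8th, ...), then keep only the vowels.
On "nomadicu": the first step gives "odu", and the second then gives "ou".
(Check on "kitchene": → "ihe" → "ie" ✓)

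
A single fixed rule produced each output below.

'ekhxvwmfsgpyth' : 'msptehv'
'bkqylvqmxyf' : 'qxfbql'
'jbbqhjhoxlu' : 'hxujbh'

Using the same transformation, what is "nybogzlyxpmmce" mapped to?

Each output is the input with this applied: keep every other character starting from the first (positions 1st, 3rd, 5th, ...), then move the first 3 characters to the end (rotate left by 3).
Working it through for "nybogzlyxpmmce": intermediate "nbglxmc", final "lxmcnbg".
(Check on "ekhxvwmfsgpyth": → "ehvmspt" → "msptehv" ✓)

lxmcnbg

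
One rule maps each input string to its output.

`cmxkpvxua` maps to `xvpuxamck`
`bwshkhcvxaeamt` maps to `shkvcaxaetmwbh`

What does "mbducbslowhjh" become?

Rule — swap each adjacent pair of characters (1↔2, 3↔4, ...), then move the first 3 characters to the end (rotate left by 3).
On "mbducbslowhjh": the first step gives "bmudbclswojhh", and the second then gives "dbclswojhhbmu".

dbclswojhhbmu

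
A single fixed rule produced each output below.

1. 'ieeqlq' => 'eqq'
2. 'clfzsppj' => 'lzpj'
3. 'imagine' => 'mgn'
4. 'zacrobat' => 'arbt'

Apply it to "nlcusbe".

lub

Rule — keep every other character starting from the second (positions 2nd, 4th, 6th, ...).
Doing the same to "nlcusbe": "lub".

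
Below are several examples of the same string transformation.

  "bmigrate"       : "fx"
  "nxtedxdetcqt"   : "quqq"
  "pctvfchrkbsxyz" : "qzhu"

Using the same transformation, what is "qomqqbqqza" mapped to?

jyw

Rule — keep one character in every 3, starting at position 3 (positions 3rd, 6th, 9th, ...), then shift every letter 3 places backward in the alphabet (wrapping around).
Starting from "qomqqbqqza": after the first operation, "mbz"; after the second, "jyw".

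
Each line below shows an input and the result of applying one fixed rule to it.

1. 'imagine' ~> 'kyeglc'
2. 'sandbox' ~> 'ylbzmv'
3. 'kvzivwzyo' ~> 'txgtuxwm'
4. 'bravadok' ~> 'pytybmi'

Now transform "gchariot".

afypgmr

The rule is to shift every letter 2 places backward in the alphabet (wrapping around), then delete the first character.
On "gchariot": the first step gives "eafypgmr", and the second then gives "afypgmr".
(Check on "bravadok": → "zpytybmi" → "pytybmi" ✓)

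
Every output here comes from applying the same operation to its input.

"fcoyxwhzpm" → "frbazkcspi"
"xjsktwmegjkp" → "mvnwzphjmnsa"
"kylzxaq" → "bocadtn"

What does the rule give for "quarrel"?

xduuhot

What's happening: move the first character to the end, then shift every letter 3 places forward in the alphabet (wrapping around).
Applying both steps to "quarrel": "uarrelq", then "xduuhot".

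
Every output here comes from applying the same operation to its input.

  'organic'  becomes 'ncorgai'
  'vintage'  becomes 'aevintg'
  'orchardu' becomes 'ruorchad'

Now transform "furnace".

aefurnc

Each output is the input with this applied: move the last 2 characters to the front (rotate right by 2), then swap the first and last characters.
On "furnace": the first step gives "cefurna", and the second then gives "aefurnc".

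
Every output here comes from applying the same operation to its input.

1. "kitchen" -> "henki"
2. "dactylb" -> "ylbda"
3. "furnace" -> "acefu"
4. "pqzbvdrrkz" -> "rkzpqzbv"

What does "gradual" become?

ualgr

The rule is to move the last 3 characters to the front (rotate right by 3), then delete the last 2 characters.
"gradual" → "ualgrad" → "ualgr".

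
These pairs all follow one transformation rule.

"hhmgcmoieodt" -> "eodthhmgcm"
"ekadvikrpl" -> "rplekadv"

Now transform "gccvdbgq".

The rule is to swap the front and back halves of the string, then delete the first 2 characters.
On "gccvdbgq" that produces "gqgccv".

gqgccv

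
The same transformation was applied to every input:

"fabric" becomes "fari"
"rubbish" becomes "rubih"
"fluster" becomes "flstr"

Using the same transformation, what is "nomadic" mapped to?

noadc

The transformation: double every character, then keep one character in every 3, starting at position 1 (positions 1st, 4th, 7th, ...).
Applying both steps to "nomadic": "nnoommaaddiicc", then "noadc".
(Check on "fluster": → "fflluusstteerr" → "flstr" ✓)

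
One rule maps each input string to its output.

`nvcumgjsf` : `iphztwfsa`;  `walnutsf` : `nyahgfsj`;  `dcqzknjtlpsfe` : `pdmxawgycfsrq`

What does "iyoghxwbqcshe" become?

lbtukjodpfurv

The rule is to move the first character to the end, then shift every letter 13 places forward in the alphabet (wrapping around) — i.e. ROT13.
Starting from "iyoghxwbqcshe": after the first operation, "yoghxwbqcshei"; after the second, "lbtukjodpfurv".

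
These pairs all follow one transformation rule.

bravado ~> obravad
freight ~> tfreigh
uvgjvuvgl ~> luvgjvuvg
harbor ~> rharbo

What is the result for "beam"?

mbea

Each output is the input with this applied: move the last character to the front.
For "beam" the result is "mbea".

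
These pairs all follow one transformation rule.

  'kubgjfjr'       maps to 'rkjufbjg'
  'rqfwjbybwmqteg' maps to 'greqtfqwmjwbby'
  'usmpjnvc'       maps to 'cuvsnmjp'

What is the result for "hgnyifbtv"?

vhtgbnfyi

In each case the input is transformed by: reverse the string, then take characters alternately from the front and the back (1st, last, 2nd, 2nd-last, ...).
Applying both steps to "hgnyifbtv": "vtbfiyngh", then "vhtgbnfyi".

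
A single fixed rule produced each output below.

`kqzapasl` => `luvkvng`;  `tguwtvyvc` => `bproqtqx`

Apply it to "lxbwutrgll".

swrpombgg

In each case the input is transformed by: shift every letter 5 places backward in the alphabet (wrapping around), then delete the first character.
Working it through for "lxbwutrgll": intermediate "gswrpombgg", final "swrpombgg".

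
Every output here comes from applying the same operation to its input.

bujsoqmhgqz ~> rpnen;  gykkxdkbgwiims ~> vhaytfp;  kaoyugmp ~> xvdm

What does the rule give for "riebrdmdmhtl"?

What's happening: keep every other character starting from the second (positions 2nd, 4th, 6th, ...), then shift every letter 3 places backward in the alphabet (wrapping around).
Working it through for "riebrdmdmhtl": intermediate "ibddhl", final "fyaaei".

fyaaei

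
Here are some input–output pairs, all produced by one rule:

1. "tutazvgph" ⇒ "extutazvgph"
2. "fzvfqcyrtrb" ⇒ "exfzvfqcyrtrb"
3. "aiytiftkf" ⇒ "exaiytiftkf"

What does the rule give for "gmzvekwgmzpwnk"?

Looking at the pairs, the operation is to prepend "ex".
Doing the same to "gmzvekwgmzpwnk": "exgmzvekwgmzpwnk".

exgmzvekwgmzpwnk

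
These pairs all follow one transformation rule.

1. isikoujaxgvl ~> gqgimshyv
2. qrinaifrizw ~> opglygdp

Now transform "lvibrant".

Looking at the pairs, the operation is to shift every letter 2 places backward in the alphabet (wrapping around), then delete the last 3 characters.
Working it through for "lvibrant": intermediate "jtgzpylr", final "jtgzp".
(Check on "qrinaifrizw": → "opglygdpgxu" → "opglygdp" ✓)

jtgzp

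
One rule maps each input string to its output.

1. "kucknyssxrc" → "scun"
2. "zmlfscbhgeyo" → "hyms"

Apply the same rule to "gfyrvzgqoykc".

qkfv

Rule — keep one character in every 3, starting at position 2 (positions 2nd, 5th, 8th, ...), then swap the front and back halves of the string.
For "gfyrvzgqoykc", step one produces "fvqk"; step two turns that into "qkfv".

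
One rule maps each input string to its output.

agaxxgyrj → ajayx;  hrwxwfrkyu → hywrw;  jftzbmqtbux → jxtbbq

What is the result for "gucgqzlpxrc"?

Rule — keep every other character starting from the first (positions 1st, 3rd, 5th, ...), then take characters alternately from the front and the back (1st, last, 2nd, 2nd-last, ...).
On "gucgqzlpxrc": the first step gives "gcqlxc", and the second then gives "gccxql".

gccxql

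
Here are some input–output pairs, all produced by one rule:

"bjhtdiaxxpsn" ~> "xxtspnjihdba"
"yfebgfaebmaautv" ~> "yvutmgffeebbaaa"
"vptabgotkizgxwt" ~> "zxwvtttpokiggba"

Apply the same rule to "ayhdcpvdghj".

The transformation: sort the characters into reverse alphabetical order.
For "ayhdcpvdghj" the result is "yvpjhhgddca".

yvpjhhgddca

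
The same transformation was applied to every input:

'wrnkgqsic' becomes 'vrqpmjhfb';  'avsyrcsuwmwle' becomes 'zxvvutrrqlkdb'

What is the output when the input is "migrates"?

Looking at the pairs, the operation is to shift every letter 1 place backward in the alphabet (wrapping around), then sort the characters into reverse alphabetical order.
On "migrates" that produces "zsrqlhfd".

zsrqlhfd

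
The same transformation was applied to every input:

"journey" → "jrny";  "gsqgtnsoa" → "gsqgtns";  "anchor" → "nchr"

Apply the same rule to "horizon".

hrzn

What's happening: remove every vowel.
Applying that to "horizon" gives "hrzn".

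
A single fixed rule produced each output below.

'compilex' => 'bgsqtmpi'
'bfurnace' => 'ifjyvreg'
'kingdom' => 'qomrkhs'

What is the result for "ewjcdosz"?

Looking at the pairs, the operation is to shift every letter 4 places forward in the alphabet (wrapping around), then move the last character to the front.
Applying both steps to "ewjcdosz": "ianghswd", then "dianghsw".

dianghsw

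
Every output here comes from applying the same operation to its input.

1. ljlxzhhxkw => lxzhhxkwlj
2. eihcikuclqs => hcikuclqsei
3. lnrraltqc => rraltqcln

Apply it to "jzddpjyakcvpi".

ddpjyakcvpijz

The rule is to move the first 2 characters to the end (rotate left by 2).
For "jzddpjyakcvpi" the result is "ddpjyakcvpijz".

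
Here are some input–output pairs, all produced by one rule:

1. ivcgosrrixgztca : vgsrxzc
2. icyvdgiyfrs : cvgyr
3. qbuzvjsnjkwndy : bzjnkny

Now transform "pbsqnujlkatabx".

bqulaax

The rule is to keep every other character starting from the second (positions 2nd, 4th, 6th, ...).
On "pbsqnujlkatabx" that produces "bqulaax".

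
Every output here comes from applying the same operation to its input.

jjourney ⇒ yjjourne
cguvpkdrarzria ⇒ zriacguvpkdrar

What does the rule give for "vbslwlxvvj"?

vjvbslwlxv

The rule is to swap the front and back halves of the string, then move the first 3 characters to the end (rotate left by 3).
For "vbslwlxvvj", step one produces "lxvvjvbslw"; step two turns that into "vjvbslwlxv".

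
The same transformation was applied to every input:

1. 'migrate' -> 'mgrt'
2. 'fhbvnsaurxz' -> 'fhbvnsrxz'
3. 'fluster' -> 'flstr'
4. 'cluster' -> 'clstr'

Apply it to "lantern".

Each output is the input with this applied: remove every vowel.
So "lantern" becomes "lntrn".

lntrn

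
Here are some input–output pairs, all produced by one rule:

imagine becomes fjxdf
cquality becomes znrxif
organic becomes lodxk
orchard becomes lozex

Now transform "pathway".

The rule is to shift every letter 3 places backward in the alphabet (wrapping around), then delete the last 2 characters.
On "pathway": the first step gives "mxqetxv", and the second then gives "mxqet".

mxqet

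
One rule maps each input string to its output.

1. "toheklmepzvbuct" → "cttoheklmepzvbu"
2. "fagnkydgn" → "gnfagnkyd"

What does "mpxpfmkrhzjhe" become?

The rule is to move the last 2 characters to the front (rotate right by 2).
Doing the same to "mpxpfmkrhzjhe": "hempxpfmkrhzj".

hempxpfmkrhzj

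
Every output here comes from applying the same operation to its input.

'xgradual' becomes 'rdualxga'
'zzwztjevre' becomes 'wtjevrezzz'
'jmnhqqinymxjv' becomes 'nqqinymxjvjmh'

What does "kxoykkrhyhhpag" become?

okkrhyhhpagkxy

The transformation: move the first 3 characters to the end (rotate left by 3), then swap the first and last characters.
Applying that to "kxoykkrhyhhpag" gives "okkrhyhhpagkxy".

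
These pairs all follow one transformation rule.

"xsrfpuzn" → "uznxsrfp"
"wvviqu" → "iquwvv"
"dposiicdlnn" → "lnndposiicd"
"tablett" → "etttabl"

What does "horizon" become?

The transformation: move the last 3 characters to the front (rotate right by 3).
Applying that to "horizon" gives "zonhori".

zonhori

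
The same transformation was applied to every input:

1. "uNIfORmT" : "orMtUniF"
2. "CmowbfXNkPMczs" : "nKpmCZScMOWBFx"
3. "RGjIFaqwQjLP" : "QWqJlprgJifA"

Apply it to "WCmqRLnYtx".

The pattern: flip the case of every letter, then swap the front and back halves of the string.
Working it through for "WCmqRLnYtx": intermediate "wcMQrlNyTX", final "lNyTXwcMQr".

lNyTXwcMQr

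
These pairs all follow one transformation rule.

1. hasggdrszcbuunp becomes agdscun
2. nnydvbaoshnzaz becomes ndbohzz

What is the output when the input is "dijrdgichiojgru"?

Looking at the pairs, the operation is to keep every other character starting from the second (positions 2nd, 4th, 6th, ...).
Applying that to "dijrdgichiojgru" gives "irgcijr".

irgcijr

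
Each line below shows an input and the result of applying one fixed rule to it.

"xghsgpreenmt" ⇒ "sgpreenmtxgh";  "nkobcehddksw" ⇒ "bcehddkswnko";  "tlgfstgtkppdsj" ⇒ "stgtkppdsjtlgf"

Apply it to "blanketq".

What's happening: swap the front and back halves of the string, then move the last 3 characters to the front (rotate right by 3).
On "blanketq": the first step gives "ketqblan", and the second then gives "lanketqb".
(Check on "tlgfstgtkppdsj": → "tkppdsjtlgfstg" → "stgtkppdsjtlgf" ✓)

lanketqb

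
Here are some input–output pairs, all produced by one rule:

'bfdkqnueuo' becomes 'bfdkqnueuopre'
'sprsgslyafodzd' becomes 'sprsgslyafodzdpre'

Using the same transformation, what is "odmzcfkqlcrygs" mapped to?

Rule — append "pre".
On "odmzcfkqlcrygs" that produces "odmzcfkqlcrygspre".

odmzcfkqlcrygspre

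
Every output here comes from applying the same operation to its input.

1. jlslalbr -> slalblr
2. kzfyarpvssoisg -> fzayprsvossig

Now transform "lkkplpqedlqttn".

The rule is to delete the first character, then swap each adjacent pair of characters (1↔2, 3↔4, ...).
Working it through for "lkkplpqedlqttn": intermediate "kkplpqedlqttn", final "kklpqpdeqlttn".
(Check on "kzfyarpvssoisg": → "zfyarpvssoisg" → "fzayprsvossig" ✓)

kklpqpdeqlttn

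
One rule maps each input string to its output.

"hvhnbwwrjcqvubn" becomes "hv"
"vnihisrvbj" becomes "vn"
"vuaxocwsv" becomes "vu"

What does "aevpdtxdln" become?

ae

The pattern: keep only the first 2 characters.
On "aevpdtxdln" that produces "ae".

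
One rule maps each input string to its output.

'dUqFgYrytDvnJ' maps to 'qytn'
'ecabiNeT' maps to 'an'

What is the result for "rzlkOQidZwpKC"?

lqzk

Rule — keep one character in every 3, starting at position 3 (positions 3rd, 6th, 9th, ...), then convert every letter to lowercase.
On "rzlkOQidZwpKC" that produces "lqzk".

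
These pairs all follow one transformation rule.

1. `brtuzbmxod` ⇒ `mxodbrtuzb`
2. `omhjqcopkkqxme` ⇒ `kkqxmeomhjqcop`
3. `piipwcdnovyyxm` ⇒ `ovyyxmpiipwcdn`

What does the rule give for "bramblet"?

Rule — move the first character to the end, then swap the front and back halves of the string.
Applying both steps to "bramblet": "rambletb", then "letbramb".

letbramb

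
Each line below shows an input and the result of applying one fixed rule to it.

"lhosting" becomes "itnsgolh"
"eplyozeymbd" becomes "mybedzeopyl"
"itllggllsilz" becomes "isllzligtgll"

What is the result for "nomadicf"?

idcafmno

Each output is the input with this applied: move the last 3 characters to the front (rotate right by 3), then take characters alternately from the front and the back (1st, last, 2nd, 2nd-last, ...).
Working it through for "nomadicf": intermediate "icfnomad", final "idcafmno".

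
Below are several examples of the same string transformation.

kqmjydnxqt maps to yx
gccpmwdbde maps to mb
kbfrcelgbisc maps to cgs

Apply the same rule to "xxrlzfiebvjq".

zej

The transformation: delete the first 3 characters, then keep one character in every 3, starting at position 2 (positions 2nd, 5th, 8th, ...).
On "xxrlzfiebvjq": the first step gives "lzfiebvjq", and the second then gives "zej".
(Check on "kqmjydnxqt": → "jydnxqt" → "yx" ✓)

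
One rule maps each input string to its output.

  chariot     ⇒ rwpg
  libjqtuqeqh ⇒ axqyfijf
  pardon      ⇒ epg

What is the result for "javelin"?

Looking at the pairs, the operation is to delete the last 3 characters, then shift every letter 11 places backward in the alphabet (wrapping around).
For "javelin", step one produces "jave"; step two turns that into "ypkt".

ypkt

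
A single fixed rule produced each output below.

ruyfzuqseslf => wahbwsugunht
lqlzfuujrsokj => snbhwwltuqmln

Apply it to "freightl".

The transformation: shift every letter 2 places forward in the alphabet (wrapping around), then move the first character to the end.
Applying both steps to "freightl": "htgkijvn", then "tgkijvnh".

tgkijvnh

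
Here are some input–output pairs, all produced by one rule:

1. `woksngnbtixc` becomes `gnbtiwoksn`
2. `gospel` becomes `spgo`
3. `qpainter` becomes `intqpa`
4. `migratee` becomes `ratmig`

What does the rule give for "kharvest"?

The transformation: delete the last 2 characters, then swap the front and back halves of the string.
Working it through for "kharvest": intermediate "kharve", final "rvekha".
(Check on "gospel": → "gosp" → "spgo" ✓)

rvekha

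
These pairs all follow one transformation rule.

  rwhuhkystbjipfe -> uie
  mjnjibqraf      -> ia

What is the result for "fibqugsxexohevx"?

iueoe

In each case the input is transformed by: keep only the vowels.
So "fibqugsxexohevx" becomes "iueoe".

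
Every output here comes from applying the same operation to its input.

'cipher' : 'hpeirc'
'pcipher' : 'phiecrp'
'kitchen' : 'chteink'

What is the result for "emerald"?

raelmde

The transformation: take characters alternately from the front and the back (1st, last, 2nd, 2nd-last, ...), then reverse the string.
Applying both steps to "emerald": "edmlear", then "raelmde".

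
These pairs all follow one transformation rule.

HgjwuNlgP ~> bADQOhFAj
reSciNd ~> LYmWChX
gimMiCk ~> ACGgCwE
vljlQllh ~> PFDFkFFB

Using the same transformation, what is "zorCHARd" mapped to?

The transformation: shift every letter 6 places backward in the alphabet (wrapping around), then flip the case of every letter.
Applying both steps to "zorCHARd": "tilWBULx", then "TILwbulX".

TILwbulX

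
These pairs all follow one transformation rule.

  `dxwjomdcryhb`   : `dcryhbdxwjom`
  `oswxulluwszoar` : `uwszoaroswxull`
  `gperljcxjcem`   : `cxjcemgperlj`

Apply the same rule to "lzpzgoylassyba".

lassybalzpzgoy

The rule is to swap the front and back halves of the string.
Doing the same to "lzpzgoylassyba": "lassybalzpzgoy".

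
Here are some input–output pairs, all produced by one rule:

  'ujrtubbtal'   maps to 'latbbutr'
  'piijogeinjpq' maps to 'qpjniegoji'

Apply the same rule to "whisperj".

jrepsi

Looking at the pairs, the operation is to delete the first 2 characters, then reverse the string.
Applying that to "whisperj" gives "jrepsi".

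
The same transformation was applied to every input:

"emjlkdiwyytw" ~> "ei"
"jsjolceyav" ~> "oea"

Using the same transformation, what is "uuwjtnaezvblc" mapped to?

In each case the input is transformed by: keep only the vowels.
Applying that to "uuwjtnaezvblc" gives "uuae".

uuae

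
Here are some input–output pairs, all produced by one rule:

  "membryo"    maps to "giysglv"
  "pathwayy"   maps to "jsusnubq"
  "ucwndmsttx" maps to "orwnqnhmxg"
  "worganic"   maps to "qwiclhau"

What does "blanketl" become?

vffnuyhe

The transformation: shift every letter 6 places backward in the alphabet (wrapping around), then take characters alternately from the front and the back (1st, last, 2nd, 2nd-last, ...).
Working it through for "blanketl": intermediate "vfuheynf", final "vffnuyhe".
(Check on "ucwndmsttx": → "owqhxgmnnr" → "orwnqnhmxg" ✓)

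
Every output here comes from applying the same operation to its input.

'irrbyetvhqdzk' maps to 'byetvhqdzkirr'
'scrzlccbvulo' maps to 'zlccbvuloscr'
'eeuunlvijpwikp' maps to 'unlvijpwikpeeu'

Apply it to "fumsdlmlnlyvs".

sdlmlnlyvsfum

The rule is to move the first 3 characters to the end (rotate left by 3).
Applying that to "fumsdlmlnlyvs" gives "sdlmlnlyvsfum".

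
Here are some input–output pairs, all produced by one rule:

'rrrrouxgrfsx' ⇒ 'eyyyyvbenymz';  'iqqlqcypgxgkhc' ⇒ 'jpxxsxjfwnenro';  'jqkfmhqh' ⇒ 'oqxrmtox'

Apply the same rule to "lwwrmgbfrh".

The rule is to move the last character to the front, then shift every letter 7 places forward in the alphabet (wrapping around).
On "lwwrmgbfrh": the first step gives "hlwwrmgbfr", and the second then gives "osddytnimy".

osddytnimy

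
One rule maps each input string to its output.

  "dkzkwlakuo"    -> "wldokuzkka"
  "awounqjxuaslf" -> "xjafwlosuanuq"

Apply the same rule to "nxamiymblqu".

mynuxqalmbi

The rule is to take characters alternately from the front and the back (1st, last, 2nd, 2nd-last, ...), then move the last 2 characters to the front (rotate right by 2).
Applying that to "nxamiymblqu" gives "mynuxqalmbi".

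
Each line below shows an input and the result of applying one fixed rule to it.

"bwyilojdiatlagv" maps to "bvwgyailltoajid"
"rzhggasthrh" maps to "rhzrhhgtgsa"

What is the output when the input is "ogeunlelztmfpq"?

The transformation: take characters alternately from the front and the back (1st, last, 2nd, 2nd-last, ...).
On "ogeunlelztmfpq" that produces "oqgpefumntlzel".

oqgpefumntlzel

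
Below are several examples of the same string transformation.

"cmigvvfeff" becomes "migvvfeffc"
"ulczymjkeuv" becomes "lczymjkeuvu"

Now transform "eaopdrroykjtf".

aopdrroykjtfe

The rule is to move the first character to the end.
Doing the same to "eaopdrroykjtf": "aopdrroykjtfe".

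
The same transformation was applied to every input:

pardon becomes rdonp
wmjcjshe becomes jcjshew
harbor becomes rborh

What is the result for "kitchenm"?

tchenmk

Rule — move the first character to the end, then delete the first character.
For "kitchenm", step one produces "itchenmk"; step two turns that into "tchenmk".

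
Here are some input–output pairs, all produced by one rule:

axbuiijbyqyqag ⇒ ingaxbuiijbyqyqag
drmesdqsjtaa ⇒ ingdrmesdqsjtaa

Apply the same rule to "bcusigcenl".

ingbcusigcenl

The pattern: prepend "ing".
So "bcusigcenl" becomes "ingbcusigcenl".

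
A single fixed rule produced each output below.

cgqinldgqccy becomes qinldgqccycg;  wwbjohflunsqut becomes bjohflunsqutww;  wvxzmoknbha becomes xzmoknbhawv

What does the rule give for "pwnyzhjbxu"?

nyzhjbxupw

The pattern: move the first 2 characters to the end (rotate left by 2).
So "pwnyzhjbxu" becomes "nyzhjbxupw".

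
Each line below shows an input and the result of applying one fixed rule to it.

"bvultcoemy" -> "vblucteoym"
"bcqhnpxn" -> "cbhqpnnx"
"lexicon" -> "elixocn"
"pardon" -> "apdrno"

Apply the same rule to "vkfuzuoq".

What's happening: swap each adjacent pair of characters (1↔2, 3↔4, ...).
Doing the same to "vkfuzuoq": "kvufuzqo".

kvufuzqo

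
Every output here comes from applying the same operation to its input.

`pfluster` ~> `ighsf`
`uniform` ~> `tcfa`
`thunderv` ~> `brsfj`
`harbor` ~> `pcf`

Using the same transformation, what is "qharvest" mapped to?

fjsgh

What's happening: shift every letter 12 places backward in the alphabet (wrapping around), then delete the first 3 characters.
Starting from "qharvest": after the first operation, "evofjsgh"; after the second, "fjsgh".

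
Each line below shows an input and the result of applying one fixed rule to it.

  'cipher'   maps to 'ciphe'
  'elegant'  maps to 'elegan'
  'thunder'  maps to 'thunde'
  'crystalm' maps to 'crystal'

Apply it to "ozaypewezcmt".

What's happening: delete the last character.
For "ozaypewezcmt" the result is "ozaypewezcm".

ozaypewezcm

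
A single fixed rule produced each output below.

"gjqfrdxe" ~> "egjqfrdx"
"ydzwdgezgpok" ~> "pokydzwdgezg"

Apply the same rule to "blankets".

sblanket

The rule is to move the first 3 characters to the end (rotate left by 3), then swap the front and back halves of the string.
On "blankets": the first step gives "nketsbla", and the second then gives "sblanket".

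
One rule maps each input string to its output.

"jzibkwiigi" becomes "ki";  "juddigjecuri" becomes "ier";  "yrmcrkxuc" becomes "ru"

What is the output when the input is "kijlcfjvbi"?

The pattern: delete the first 2 characters, then keep one character in every 3, starting at position 3 (positions 3rd, 6th, 9th, ...).
For "kijlcfjvbi", step one produces "jlcfjvbi"; step two turns that into "cv".

cv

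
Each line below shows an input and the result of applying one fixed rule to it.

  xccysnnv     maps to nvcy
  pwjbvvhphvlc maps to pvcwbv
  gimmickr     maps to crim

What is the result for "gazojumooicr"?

oiraou

In each case the input is transformed by: swap the front and back halves of the string, then keep every other character starting from the second (positions 2nd, 4th, 6th, ...).
On "gazojumooicr" that produces "oiraou".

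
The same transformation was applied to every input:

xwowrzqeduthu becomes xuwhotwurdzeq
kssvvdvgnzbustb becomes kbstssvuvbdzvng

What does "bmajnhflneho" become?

Looking at the pairs, the operation is to take characters alternately from the front and the back (1st, last, 2nd, 2nd-last, ...).
On "bmajnhflneho" that produces "bomhaejnnlhf".

bomhaejnnlhf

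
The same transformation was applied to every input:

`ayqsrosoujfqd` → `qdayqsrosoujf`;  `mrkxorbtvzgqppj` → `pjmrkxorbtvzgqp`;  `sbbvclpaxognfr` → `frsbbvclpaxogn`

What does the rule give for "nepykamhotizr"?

zrnepykamhoti

Each output is the input with this applied: move the last 2 characters to the front (rotate right by 2).
Applying that to "nepykamhotizr" gives "zrnepykamhoti".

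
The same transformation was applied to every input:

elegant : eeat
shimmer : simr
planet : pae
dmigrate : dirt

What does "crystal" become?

cytl

What's happening: keep every other character starting from the first (positions 1st, 3rd, 5th, ...).
On "crystal" that produces "cytl".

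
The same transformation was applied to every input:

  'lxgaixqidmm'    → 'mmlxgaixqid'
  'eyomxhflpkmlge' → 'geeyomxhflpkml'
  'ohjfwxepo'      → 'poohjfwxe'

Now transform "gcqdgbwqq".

qqgcqdgbw

The pattern: move the last 2 characters to the front (rotate right by 2).
For "gcqdgbwqq" the result is "qqgcqdgbw".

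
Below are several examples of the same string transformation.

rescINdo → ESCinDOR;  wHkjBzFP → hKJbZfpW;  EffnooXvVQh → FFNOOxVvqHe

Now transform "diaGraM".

The rule is to move the first character to the end, then flip the case of every letter.
On "diaGraM": the first step gives "iaGraMd", and the second then gives "IAgRAmD".

IAgRAmD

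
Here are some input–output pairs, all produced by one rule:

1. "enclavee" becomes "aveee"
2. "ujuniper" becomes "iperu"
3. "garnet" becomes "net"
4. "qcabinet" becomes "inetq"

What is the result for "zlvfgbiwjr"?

Looking at the pairs, the operation is to swap the front and back halves of the string, then delete the last 3 characters.
"zlvfgbiwjr" → "biwjrzlvfg" → "biwjrzl".
(Check on "qcabinet": → "inetqcab" → "inetq" ✓)

biwjrzl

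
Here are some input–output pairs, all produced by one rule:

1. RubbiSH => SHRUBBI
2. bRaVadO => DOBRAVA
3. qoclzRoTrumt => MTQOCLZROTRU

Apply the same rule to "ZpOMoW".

Each output is the input with this applied: move the last 2 characters to the front (rotate right by 2), then convert every letter to uppercase.
Working it through for "ZpOMoW": intermediate "oWZpOM", final "OWZPOM".

OWZPOM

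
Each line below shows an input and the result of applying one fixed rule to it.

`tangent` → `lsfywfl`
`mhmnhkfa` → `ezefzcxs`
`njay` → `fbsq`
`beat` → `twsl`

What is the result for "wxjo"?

The pattern: shift every letter 8 places backward in the alphabet (wrapping around).
On "wxjo" that produces "opbg".

opbg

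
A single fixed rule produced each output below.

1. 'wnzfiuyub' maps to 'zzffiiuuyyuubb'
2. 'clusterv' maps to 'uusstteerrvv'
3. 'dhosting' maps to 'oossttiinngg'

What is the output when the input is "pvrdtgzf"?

Each output is the input with this applied: delete the first 2 characters, then double every character.
Starting from "pvrdtgzf": after the first operation, "rdtgzf"; after the second, "rrddttggzzff".

rrddttggzzff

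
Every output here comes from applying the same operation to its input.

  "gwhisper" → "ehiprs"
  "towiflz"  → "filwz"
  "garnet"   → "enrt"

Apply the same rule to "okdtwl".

The pattern: delete the first 2 characters, then sort the characters into alphabetical order.
Working it through for "okdtwl": intermediate "dtwl", final "dltw".

dltw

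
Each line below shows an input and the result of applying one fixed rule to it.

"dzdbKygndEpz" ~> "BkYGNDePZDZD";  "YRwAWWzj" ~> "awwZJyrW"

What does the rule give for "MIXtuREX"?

TUrexmix

The pattern: flip the case of every letter, then move the first 3 characters to the end (rotate left by 3).
For "MIXtuREX", step one produces "mixTUrex"; step two turns that into "TUrexmix".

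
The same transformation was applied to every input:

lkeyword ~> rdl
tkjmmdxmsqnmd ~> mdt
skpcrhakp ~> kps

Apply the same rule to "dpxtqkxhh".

hhd

Looking at the pairs, the operation is to move the first character to the end, then keep only the last 3 characters.
Working it through for "dpxtqkxhh": intermediate "pxtqkxhhd", final "hhd".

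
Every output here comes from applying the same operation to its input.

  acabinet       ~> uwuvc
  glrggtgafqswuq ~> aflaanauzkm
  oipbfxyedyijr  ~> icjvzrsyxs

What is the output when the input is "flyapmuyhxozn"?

zfsujgosbr

Looking at the pairs, the operation is to shift every letter 6 places backward in the alphabet (wrapping around), then delete the last 3 characters.
Starting from "flyapmuyhxozn": after the first operation, "zfsujgosbrith"; after the second, "zfsujgosbr".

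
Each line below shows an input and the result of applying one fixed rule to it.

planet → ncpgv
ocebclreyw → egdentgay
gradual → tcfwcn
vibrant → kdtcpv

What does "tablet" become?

Looking at the pairs, the operation is to delete the first character, then shift every letter 2 places forward in the alphabet (wrapping around).
Working it through for "tablet": intermediate "ablet", final "cdngv".

cdngv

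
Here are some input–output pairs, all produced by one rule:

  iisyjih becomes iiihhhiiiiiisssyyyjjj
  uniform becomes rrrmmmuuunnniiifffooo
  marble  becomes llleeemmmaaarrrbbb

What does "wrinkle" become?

Each output is the input with this applied: move the last 2 characters to the front (rotate right by 2), then repeat every character 3 times.
Starting from "wrinkle": after the first operation, "lewrink"; after the second, "llleeewwwrrriiinnnkkk".
(Check on "uniform": → "rmunifo" → "rrrmmmuuunnniiifffooo" ✓)

llleeewwwrrriiinnnkkk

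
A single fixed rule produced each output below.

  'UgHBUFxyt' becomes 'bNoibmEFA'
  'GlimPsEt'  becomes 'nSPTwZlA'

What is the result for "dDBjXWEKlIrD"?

KkiQedlrSpYk

Rule — shift every letter 7 places forward in the alphabet (wrapping around), then flip the case of every letter.
"dDBjXWEKlIrD" → "kKIqEDLRsPyK" → "KkiQedlrSpYk".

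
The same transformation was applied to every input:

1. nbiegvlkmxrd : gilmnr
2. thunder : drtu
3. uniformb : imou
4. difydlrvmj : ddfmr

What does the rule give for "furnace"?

aefr

In each case the input is transformed by: keep every other character starting from the first (positions 1st, 3rd, 5th, ...), then sort the characters into alphabetical order.
Applying both steps to "furnace": "frae", then "aefr".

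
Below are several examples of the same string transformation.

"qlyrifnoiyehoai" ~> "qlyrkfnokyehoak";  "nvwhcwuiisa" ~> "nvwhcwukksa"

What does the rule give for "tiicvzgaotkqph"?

Looking at the pairs, the operation is to replace every "i" with "k".
For "tiicvzgaotkqph" the result is "tkkcvzgaotkqph".

tkkcvzgaotkqph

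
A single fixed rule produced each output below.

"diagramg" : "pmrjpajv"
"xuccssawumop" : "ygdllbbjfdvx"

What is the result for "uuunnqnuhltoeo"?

xdddwwzwdqucxn

The transformation: move the last character to the front, then shift every letter 9 places forward in the alphabet (wrapping around).
Working it through for "uuunnqnuhltoeo": intermediate "ouuunnqnuhltoe", final "xdddwwzwdqucxn".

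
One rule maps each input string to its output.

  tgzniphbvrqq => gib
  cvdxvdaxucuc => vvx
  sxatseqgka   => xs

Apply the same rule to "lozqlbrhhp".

In each case the input is transformed by: delete the last 3 characters, then keep one character in every 3, starting at position 2 (positions 2nd, 5th, 8th, ...).
Starting from "lozqlbrhhp": after the first operation, "lozqlbr"; after the second, "ol".
(Check on "tgzniphbvrqq": → "tgzniphbv" → "gib" ✓)

ol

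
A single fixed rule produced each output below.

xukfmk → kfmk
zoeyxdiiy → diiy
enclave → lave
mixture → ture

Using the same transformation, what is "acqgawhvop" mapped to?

The transformation: keep only the last 4 characters.
Applying that to "acqgawhvop" gives "hvop".

hvop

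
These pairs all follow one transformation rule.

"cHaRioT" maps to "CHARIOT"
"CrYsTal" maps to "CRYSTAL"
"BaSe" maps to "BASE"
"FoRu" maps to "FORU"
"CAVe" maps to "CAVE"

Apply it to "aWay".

AWAY

Each output is the input with this applied: convert every letter to uppercase.
So "aWay" becomes "AWAY".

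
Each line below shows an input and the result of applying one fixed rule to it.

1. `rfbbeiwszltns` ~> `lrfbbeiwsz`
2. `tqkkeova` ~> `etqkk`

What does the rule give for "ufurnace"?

nufur

What's happening: delete the last 3 characters, then move the last character to the front.
"ufurnace" → "ufurn" → "nufur".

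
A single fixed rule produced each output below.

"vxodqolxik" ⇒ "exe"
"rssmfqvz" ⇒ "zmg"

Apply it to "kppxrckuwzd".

wybk

What's happening: shift every letter 7 places forward in the alphabet (wrapping around), then keep one character in every 3, starting at position 2 (positions 2nd, 5th, 8th, ...).
On "kppxrckuwzd": the first step gives "rwweyjrbdgk", and the second then gives "wybk".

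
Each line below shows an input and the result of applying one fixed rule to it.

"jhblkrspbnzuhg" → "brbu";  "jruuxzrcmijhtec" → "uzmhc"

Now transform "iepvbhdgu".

Each output is the input with this applied: keep one character in every 3, starting at position 3 (positions 3rd, 6th, 9th, ...).
Doing the same to "iepvbhdgu": "phu".

phu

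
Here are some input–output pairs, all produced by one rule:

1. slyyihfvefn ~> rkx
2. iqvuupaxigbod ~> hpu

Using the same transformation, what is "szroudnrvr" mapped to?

ryq

What's happening: shift every letter 1 place backward in the alphabet (wrapping around), then keep only the first 3 characters.
"szroudnrvr" → "ryqntcmquq" → "ryq".
(Check on "slyyihfvefn": → "rkxxhgeudem" → "rkx" ✓)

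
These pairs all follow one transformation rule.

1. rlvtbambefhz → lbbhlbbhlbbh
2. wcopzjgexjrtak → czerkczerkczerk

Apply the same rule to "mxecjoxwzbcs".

Looking at the pairs, the operation is to keep one character in every 3, starting at position 2 (positions 2nd, 5th, 8th, ...), then write the whole string 3 times in a row.
Working it through for "mxecjoxwzbcs": intermediate "xjwc", final "xjwcxjwcxjwc".
(Check on "rlvtbambefhz": → "lbbh" → "lbbhlbbhlbbh" ✓)

xjwcxjwcxjwc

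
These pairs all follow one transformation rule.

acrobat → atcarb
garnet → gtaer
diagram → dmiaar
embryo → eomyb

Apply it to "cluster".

crleut

The pattern: take characters alternately from the front and the back (1st, last, 2nd, 2nd-last, ...), then delete the last character.
Applying both steps to "cluster": "crleuts", then "crleut".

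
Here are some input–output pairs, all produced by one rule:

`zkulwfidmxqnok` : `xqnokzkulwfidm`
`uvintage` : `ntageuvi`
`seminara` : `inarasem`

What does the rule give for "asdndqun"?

ndqunasd

Each output is the input with this applied: move the last 2 characters to the front (rotate right by 2), then move the last 3 characters to the front (rotate right by 3).
For "asdndqun", step one produces "unasdndq"; step two turns that into "ndqunasd".
(Check on "zkulwfidmxqnok": → "okzkulwfidmxqn" → "xqnokzkulwfidm" ✓)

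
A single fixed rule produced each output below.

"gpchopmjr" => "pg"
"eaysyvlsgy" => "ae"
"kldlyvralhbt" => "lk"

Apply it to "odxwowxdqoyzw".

Rule — swap each adjacent pair of characters (1↔2, 3↔4, ...), then keep only the first 2 characters.
On "odxwowxdqoyzw": the first step gives "dowxwodxoqzyw", and the second then gives "do".

do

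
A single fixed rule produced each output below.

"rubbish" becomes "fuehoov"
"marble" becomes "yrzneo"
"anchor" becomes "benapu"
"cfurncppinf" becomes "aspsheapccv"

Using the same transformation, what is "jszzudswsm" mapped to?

Rule — shift every letter 13 places forward in the alphabet (wrapping around) — i.e. ROT13, then move the last 2 characters to the front (rotate right by 2).
Doing the same to "jszzudswsm": "fzwfmmhqfj".

fzwfmmhqfj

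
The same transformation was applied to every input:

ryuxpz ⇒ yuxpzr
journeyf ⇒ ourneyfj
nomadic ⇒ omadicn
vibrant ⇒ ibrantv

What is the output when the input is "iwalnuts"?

walnutsi

Each output is the input with this applied: move the first character to the end.
So "iwalnuts" becomes "walnutsi".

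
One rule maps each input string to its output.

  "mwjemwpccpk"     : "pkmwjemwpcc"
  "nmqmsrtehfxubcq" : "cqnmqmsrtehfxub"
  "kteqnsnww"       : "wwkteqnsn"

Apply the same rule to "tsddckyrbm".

Rule — move the last 2 characters to the front (rotate right by 2).
For "tsddckyrbm" the result is "bmtsddckyr".

bmtsddckyr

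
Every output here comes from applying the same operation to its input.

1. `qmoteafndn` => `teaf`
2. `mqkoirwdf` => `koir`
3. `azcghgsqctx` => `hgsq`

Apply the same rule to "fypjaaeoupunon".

Each output is the input with this applied: move the last 3 characters to the front (rotate right by 3), then keep only the last 4 characters.
For "fypjaaeoupunon", step one produces "nonfypjaaeoupu"; step two turns that into "oupu".

oupu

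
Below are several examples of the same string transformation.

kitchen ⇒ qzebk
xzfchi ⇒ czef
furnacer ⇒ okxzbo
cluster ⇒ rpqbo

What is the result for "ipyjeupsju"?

vgbrmpgr

The pattern: shift every letter 3 places backward in the alphabet (wrapping around), then delete the first 2 characters.
Starting from "ipyjeupsju": after the first operation, "fmvgbrmpgr"; after the second, "vgbrmpgr".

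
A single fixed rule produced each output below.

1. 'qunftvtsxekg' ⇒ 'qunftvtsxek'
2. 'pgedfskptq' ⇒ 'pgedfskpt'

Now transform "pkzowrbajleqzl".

In each case the input is transformed by: delete the last character.
"pkzowrbajleqzl" → "pkzowrbajleqz".

pkzowrbajleqz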